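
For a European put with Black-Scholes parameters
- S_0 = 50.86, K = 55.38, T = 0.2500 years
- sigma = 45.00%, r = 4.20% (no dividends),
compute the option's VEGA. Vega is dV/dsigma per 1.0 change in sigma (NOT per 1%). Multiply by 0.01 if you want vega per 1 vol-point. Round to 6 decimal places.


d1 = -0.2192411456; d2 = -0.4442411456
phi(d1) = 0.3894686623; exp(-qT) = 1.0000000000; exp(-rT) = 0.9895549326
Vega = S * exp(-qT) * phi(d1) * sqrt(T) = 50.8600 * 1.0000000000 * 0.3894686623 * 0.5000000000 = 9.904188

Answer: Vega = 9.904188


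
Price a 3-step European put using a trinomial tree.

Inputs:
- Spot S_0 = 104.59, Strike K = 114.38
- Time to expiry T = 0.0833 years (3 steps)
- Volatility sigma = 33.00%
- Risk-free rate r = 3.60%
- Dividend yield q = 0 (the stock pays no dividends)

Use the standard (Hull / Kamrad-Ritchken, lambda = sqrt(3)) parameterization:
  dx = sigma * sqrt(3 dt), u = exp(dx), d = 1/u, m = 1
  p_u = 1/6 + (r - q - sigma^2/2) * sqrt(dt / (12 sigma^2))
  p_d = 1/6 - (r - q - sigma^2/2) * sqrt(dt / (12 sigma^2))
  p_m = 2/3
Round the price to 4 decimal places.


dt = T/N = 0.027767; dx = sigma*sqrt(3*dt) = 0.095244
u = exp(dx) = 1.099927; d = 1/u = 0.909151
p_u = 0.163977, p_m = 0.666667, p_d = 0.169356
Discount per step: exp(-r*dt) = 0.999001
Stock lattice S(k, j) with j the centered position index:
  k=0: S(0,+0) = 104.5900
  k=1: S(1,-1) = 95.0881; S(1,+0) = 104.5900; S(1,+1) = 115.0414
  k=2: S(2,-2) = 86.4495; S(2,-1) = 95.0881; S(2,+0) = 104.5900; S(2,+1) = 115.0414; S(2,+2) = 126.5371
  k=3: S(3,-3) = 78.5957; S(3,-2) = 86.4495; S(3,-1) = 95.0881; S(3,+0) = 104.5900; S(3,+1) = 115.0414; S(3,+2) = 126.5371; S(3,+3) = 139.1815
Terminal payoffs V(N, j) = max(K - S_T, 0):
  V(3,-3) = 35.784321; V(3,-2) = 27.930497; V(3,-1) = 19.291864; V(3,+0) = 9.790000; V(3,+1) = 0.000000; V(3,+2) = 0.000000; V(3,+3) = 0.000000
Backward induction: V(k, j) = exp(-r*dt) * [p_u * V(k+1, j+1) + p_m * V(k+1, j) + p_d * V(k+1, j-1)]
  V(2,-2) = exp(-r*dt) * [p_u*19.291864 + p_m*27.930497 + p_d*35.784321] = 27.816231
  V(2,-1) = exp(-r*dt) * [p_u*9.790000 + p_m*19.291864 + p_d*27.930497] = 19.177600
  V(2,+0) = exp(-r*dt) * [p_u*0.000000 + p_m*9.790000 + p_d*19.291864] = 9.784076
  V(2,+1) = exp(-r*dt) * [p_u*0.000000 + p_m*0.000000 + p_d*9.790000] = 1.656339
  V(2,+2) = exp(-r*dt) * [p_u*0.000000 + p_m*0.000000 + p_d*0.000000] = 0.000000
  V(1,-1) = exp(-r*dt) * [p_u*9.784076 + p_m*19.177600 + p_d*27.816231] = 19.081197
  V(1,+0) = exp(-r*dt) * [p_u*1.656339 + p_m*9.784076 + p_d*19.177600] = 10.032129
  V(1,+1) = exp(-r*dt) * [p_u*0.000000 + p_m*1.656339 + p_d*9.784076] = 2.758460
  V(0,+0) = exp(-r*dt) * [p_u*2.758460 + p_m*10.032129 + p_d*19.081197] = 10.361564

Answer: Price = V(0,0) = 10.3616


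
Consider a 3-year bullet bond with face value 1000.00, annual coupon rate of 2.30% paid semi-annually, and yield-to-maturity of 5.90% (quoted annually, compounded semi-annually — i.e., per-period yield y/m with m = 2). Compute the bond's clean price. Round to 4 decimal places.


Coupon per period c = face * coupon_rate / m = 11.500000
Periods per year m = 2; per-period yield y/m = 0.029500
Number of cashflows N = 6
Cashflows (t years, CF_t, discount factor 1/(1+y/m)^(m*t), PV):
  t = 0.5000: CF_t = 11.500000, DF = 0.971345, PV = 11.170471
  t = 1.0000: CF_t = 11.500000, DF = 0.943512, PV = 10.850385
  t = 1.5000: CF_t = 11.500000, DF = 0.916476, PV = 10.539470
  t = 2.0000: CF_t = 11.500000, DF = 0.890214, PV = 10.237465
  t = 2.5000: CF_t = 11.500000, DF = 0.864706, PV = 9.944114
  t = 3.0000: CF_t = 1011.500000, DF = 0.839928, PV = 849.586849
Price P = sum_t PV_t = 902.328755

Answer: Price = 902.3288


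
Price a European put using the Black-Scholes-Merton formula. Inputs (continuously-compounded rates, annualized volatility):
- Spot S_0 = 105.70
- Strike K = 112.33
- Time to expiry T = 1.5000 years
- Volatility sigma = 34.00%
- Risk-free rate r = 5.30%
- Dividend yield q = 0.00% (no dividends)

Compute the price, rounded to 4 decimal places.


d1 = (ln(S/K) + (r - q + 0.5*sigma^2) * T) / (sigma * sqrt(T)) = 0.25302731
d2 = d1 - sigma * sqrt(T) = -0.16338595
exp(-rT) = 0.92357802; exp(-qT) = 1.00000000
P = K * exp(-rT) * N(-d2) - S_0 * exp(-qT) * N(-d1)
N(-d1) = 0.40012356; N(-d2) = 0.56489272
P = 112.3300 * 0.92357802 * 0.56489272 - 105.7000 * 1.00000000 * 0.40012356 = 16.3120

Answer: Price = 16.3120


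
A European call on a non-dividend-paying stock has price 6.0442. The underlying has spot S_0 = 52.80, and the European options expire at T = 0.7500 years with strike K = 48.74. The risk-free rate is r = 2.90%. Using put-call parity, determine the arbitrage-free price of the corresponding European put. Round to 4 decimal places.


Answer: Put price = 0.9356

Derivation:
Put-call parity: C - P = S_0 * exp(-qT) - K * exp(-rT).
S_0 * exp(-qT) = 52.8000 * 1.00000000 = 52.80000000
K * exp(-rT) = 48.7400 * 0.97848483 = 47.69135040
P = C - S*exp(-qT) + K*exp(-rT)
P = 6.0442 - 52.80000000 + 47.69135040 = 0.9356


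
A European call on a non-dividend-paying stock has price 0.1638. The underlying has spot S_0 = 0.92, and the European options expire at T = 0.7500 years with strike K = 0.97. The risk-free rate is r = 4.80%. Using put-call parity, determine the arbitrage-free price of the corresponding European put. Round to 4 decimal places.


Put-call parity: C - P = S_0 * exp(-qT) - K * exp(-rT).
S_0 * exp(-qT) = 0.9200 * 1.00000000 = 0.92000000
K * exp(-rT) = 0.9700 * 0.96464029 = 0.93570108
P = C - S*exp(-qT) + K*exp(-rT)
P = 0.1638 - 0.92000000 + 0.93570108 = 0.1795

Answer: Put price = 0.1795


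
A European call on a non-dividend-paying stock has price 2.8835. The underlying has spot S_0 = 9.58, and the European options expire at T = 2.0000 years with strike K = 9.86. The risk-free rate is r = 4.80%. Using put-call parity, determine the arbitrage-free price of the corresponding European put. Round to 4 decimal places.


Answer: Put price = 2.2610

Derivation:
Put-call parity: C - P = S_0 * exp(-qT) - K * exp(-rT).
S_0 * exp(-qT) = 9.5800 * 1.00000000 = 9.58000000
K * exp(-rT) = 9.8600 * 0.90846402 = 8.95745520
P = C - S*exp(-qT) + K*exp(-rT)
P = 2.8835 - 9.58000000 + 8.95745520 = 2.2610


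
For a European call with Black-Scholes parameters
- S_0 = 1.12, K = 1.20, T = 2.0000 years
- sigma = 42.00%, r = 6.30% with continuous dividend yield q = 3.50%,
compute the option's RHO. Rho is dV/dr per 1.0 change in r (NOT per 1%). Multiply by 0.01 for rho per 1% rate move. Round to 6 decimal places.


d1 = 0.2751102111; d2 = -0.3188594851
phi(d1) = 0.3841272706; exp(-qT) = 0.9323938199; exp(-rT) = 0.8816148468
N(d2) = 0.3749165340
Rho = K*T*exp(-rT)*N(d2) = 1.2000 * 2.0000 * 0.8816148468 * 0.3749165340 = 0.793277

Answer: Rho = 0.793277


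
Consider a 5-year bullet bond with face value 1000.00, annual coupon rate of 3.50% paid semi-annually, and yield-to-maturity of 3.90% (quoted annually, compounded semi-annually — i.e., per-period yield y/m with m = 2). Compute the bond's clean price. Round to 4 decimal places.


Answer: Price = 981.9877

Derivation:
Coupon per period c = face * coupon_rate / m = 17.500000
Periods per year m = 2; per-period yield y/m = 0.019500
Number of cashflows N = 10
Cashflows (t years, CF_t, discount factor 1/(1+y/m)^(m*t), PV):
  t = 0.5000: CF_t = 17.500000, DF = 0.980873, PV = 17.165277
  t = 1.0000: CF_t = 17.500000, DF = 0.962112, PV = 16.836956
  t = 1.5000: CF_t = 17.500000, DF = 0.943709, PV = 16.514916
  t = 2.0000: CF_t = 17.500000, DF = 0.925659, PV = 16.199034
  t = 2.5000: CF_t = 17.500000, DF = 0.907954, PV = 15.889195
  t = 3.0000: CF_t = 17.500000, DF = 0.890588, PV = 15.585282
  t = 3.5000: CF_t = 17.500000, DF = 0.873553, PV = 15.287182
  t = 4.0000: CF_t = 17.500000, DF = 0.856845, PV = 14.994784
  t = 4.5000: CF_t = 17.500000, DF = 0.840456, PV = 14.707978
  t = 5.0000: CF_t = 1017.500000, DF = 0.824380, PV = 838.807137
Price P = sum_t PV_t = 981.987741


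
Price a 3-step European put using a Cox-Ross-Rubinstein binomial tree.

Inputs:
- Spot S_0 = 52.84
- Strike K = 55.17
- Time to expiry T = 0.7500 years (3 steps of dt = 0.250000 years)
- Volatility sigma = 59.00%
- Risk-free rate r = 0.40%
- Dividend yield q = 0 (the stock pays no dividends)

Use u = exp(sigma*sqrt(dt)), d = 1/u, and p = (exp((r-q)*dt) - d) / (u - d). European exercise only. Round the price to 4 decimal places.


dt = T/N = 0.250000
u = exp(sigma*sqrt(dt)) = 1.343126; d = 1/u = 0.744532
p = (exp((r-q)*dt) - d) / (u - d) = 0.428452
Discount per step: exp(-r*dt) = 0.999000
Stock lattice S(k, i) with i counting down-moves:
  k=0: S(0,0) = 52.8400
  k=1: S(1,0) = 70.9708; S(1,1) = 39.3410
  k=2: S(2,0) = 95.3227; S(2,1) = 52.8400; S(2,2) = 29.2907
  k=3: S(3,0) = 128.0305; S(3,1) = 70.9708; S(3,2) = 39.3410; S(3,3) = 21.8078
Terminal payoffs V(N, i) = max(K - S_T, 0):
  V(3,0) = 0.000000; V(3,1) = 0.000000; V(3,2) = 15.828951; V(3,3) = 33.362183
Backward induction: V(k, i) = exp(-r*dt) * [p * V(k+1, i) + (1-p) * V(k+1, i+1)].
  V(2,0) = exp(-r*dt) * [p*0.000000 + (1-p)*0.000000] = 0.000000
  V(2,1) = exp(-r*dt) * [p*0.000000 + (1-p)*15.828951] = 9.037968
  V(2,2) = exp(-r*dt) * [p*15.828951 + (1-p)*33.362183] = 25.824204
  V(1,0) = exp(-r*dt) * [p*0.000000 + (1-p)*9.037968] = 5.160473
  V(1,1) = exp(-r*dt) * [p*9.037968 + (1-p)*25.824204] = 18.613491
  V(0,0) = exp(-r*dt) * [p*5.160473 + (1-p)*18.613491] = 12.836680

Answer: Price = V(0,0) = 12.8367


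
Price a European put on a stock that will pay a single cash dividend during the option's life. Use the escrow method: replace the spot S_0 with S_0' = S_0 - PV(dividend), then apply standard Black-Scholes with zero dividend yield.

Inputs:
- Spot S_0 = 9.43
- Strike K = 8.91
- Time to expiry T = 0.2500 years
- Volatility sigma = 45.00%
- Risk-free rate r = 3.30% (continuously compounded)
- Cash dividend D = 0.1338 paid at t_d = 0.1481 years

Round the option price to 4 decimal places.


Answer: Price = 0.6026

Derivation:
PV(D) = D * exp(-r * t_d) = 0.1338 * 0.99512462 = 0.13314767
S_0' = S_0 - PV(D) = 9.4300 - 0.13314767 = 9.29685233
d1 = (ln(S_0'/K) + (r + sigma^2/2)*T) / (sigma*sqrt(T)) = 0.33806285
d2 = d1 - sigma*sqrt(T) = 0.11306285
exp(-rT) = 0.99178394
N(-d1) = 0.36765791; N(-d2) = 0.45499036
P = K * exp(-rT) * N(-d2) - S_0' * N(-d1) = 8.9100 * 0.99178394 * 0.45499036 - 9.29685233 * 0.36765791 = 0.6026


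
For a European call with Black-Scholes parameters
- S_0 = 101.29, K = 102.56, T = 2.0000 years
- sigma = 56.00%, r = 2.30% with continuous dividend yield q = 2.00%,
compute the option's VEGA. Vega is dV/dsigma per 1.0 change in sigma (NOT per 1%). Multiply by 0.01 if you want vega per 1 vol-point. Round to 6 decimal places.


Answer: Vega = 50.928344

Derivation:
d1 = 0.3878224325; d2 = -0.4041371625
phi(d1) = 0.3700409319; exp(-qT) = 0.9607894392; exp(-rT) = 0.9550419622
Vega = S * exp(-qT) * phi(d1) * sqrt(T) = 101.2900 * 0.9607894392 * 0.3700409319 * 1.4142135624 = 50.928344


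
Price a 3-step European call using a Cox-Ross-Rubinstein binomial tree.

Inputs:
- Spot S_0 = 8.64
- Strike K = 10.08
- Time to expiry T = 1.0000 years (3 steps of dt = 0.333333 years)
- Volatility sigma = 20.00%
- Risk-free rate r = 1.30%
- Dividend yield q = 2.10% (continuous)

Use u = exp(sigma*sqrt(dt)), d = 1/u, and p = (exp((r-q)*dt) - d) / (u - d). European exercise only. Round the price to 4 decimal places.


dt = T/N = 0.333333
u = exp(sigma*sqrt(dt)) = 1.122401; d = 1/u = 0.890947
p = (exp((r-q)*dt) - d) / (u - d) = 0.459658
Discount per step: exp(-r*dt) = 0.995676
Stock lattice S(k, i) with i counting down-moves:
  k=0: S(0,0) = 8.6400
  k=1: S(1,0) = 9.6975; S(1,1) = 7.6978
  k=2: S(2,0) = 10.8845; S(2,1) = 8.6400; S(2,2) = 6.8583
  k=3: S(3,0) = 12.2168; S(3,1) = 9.6975; S(3,2) = 7.6978; S(3,3) = 6.1104
Terminal payoffs V(N, i) = max(S_T - K, 0):
  V(3,0) = 2.136808; V(3,1) = 0.000000; V(3,2) = 0.000000; V(3,3) = 0.000000
Backward induction: V(k, i) = exp(-r*dt) * [p * V(k+1, i) + (1-p) * V(k+1, i+1)].
  V(2,0) = exp(-r*dt) * [p*2.136808 + (1-p)*0.000000] = 0.977955
  V(2,1) = exp(-r*dt) * [p*0.000000 + (1-p)*0.000000] = 0.000000
  V(2,2) = exp(-r*dt) * [p*0.000000 + (1-p)*0.000000] = 0.000000
  V(1,0) = exp(-r*dt) * [p*0.977955 + (1-p)*0.000000] = 0.447582
  V(1,1) = exp(-r*dt) * [p*0.000000 + (1-p)*0.000000] = 0.000000
  V(0,0) = exp(-r*dt) * [p*0.447582 + (1-p)*0.000000] = 0.204845

Answer: Price = V(0,0) = 0.2048


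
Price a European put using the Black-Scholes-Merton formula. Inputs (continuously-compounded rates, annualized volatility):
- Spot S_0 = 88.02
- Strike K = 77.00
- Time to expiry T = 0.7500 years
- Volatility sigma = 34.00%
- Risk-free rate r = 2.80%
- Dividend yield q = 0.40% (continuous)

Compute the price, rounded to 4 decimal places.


Answer: Price = 4.5990

Derivation:
d1 = (ln(S/K) + (r - q + 0.5*sigma^2) * T) / (sigma * sqrt(T)) = 0.66262368
d2 = d1 - sigma * sqrt(T) = 0.36817504
exp(-rT) = 0.97921896; exp(-qT) = 0.99700450
P = K * exp(-rT) * N(-d2) - S_0 * exp(-qT) * N(-d1)
N(-d1) = 0.25378580; N(-d2) = 0.35637136
P = 77.0000 * 0.97921896 * 0.35637136 - 88.0200 * 0.99700450 * 0.25378580 = 4.5990


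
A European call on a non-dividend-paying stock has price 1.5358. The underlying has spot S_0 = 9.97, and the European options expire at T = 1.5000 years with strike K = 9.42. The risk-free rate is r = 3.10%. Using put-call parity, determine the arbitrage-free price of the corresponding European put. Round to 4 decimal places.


Put-call parity: C - P = S_0 * exp(-qT) - K * exp(-rT).
S_0 * exp(-qT) = 9.9700 * 1.00000000 = 9.97000000
K * exp(-rT) = 9.4200 * 0.95456456 = 8.99199816
P = C - S*exp(-qT) + K*exp(-rT)
P = 1.5358 - 9.97000000 + 8.99199816 = 0.5578

Answer: Put price = 0.5578


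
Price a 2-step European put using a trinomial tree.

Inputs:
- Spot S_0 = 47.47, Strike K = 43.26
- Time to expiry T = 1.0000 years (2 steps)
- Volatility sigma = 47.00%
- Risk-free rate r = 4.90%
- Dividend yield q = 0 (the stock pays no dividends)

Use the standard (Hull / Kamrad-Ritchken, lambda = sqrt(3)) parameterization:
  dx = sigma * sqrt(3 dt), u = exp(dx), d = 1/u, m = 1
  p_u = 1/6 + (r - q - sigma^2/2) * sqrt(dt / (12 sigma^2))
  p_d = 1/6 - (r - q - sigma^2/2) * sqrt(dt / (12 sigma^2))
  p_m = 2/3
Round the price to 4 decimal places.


dt = T/N = 0.500000; dx = sigma*sqrt(3*dt) = 0.575630
u = exp(dx) = 1.778251; d = 1/u = 0.562350
p_u = 0.139979, p_m = 0.666667, p_d = 0.193355
Discount per step: exp(-r*dt) = 0.975798
Stock lattice S(k, j) with j the centered position index:
  k=0: S(0,+0) = 47.4700
  k=1: S(1,-1) = 26.6948; S(1,+0) = 47.4700; S(1,+1) = 84.4136
  k=2: S(2,-2) = 15.0118; S(2,-1) = 26.6948; S(2,+0) = 47.4700; S(2,+1) = 84.4136; S(2,+2) = 150.1085
Terminal payoffs V(N, j) = max(K - S_T, 0):
  V(2,-2) = 28.248182; V(2,-1) = 16.565225; V(2,+0) = 0.000000; V(2,+1) = 0.000000; V(2,+2) = 0.000000
Backward induction: V(k, j) = exp(-r*dt) * [p_u * V(k+1, j+1) + p_m * V(k+1, j) + p_d * V(k+1, j-1)]
  V(1,-1) = exp(-r*dt) * [p_u*0.000000 + p_m*16.565225 + p_d*28.248182] = 16.105937
  V(1,+0) = exp(-r*dt) * [p_u*0.000000 + p_m*0.000000 + p_d*16.565225] = 3.125447
  V(1,+1) = exp(-r*dt) * [p_u*0.000000 + p_m*0.000000 + p_d*0.000000] = 0.000000
  V(0,+0) = exp(-r*dt) * [p_u*0.000000 + p_m*3.125447 + p_d*16.105937] = 5.071993

Answer: Price = V(0,0) = 5.0720


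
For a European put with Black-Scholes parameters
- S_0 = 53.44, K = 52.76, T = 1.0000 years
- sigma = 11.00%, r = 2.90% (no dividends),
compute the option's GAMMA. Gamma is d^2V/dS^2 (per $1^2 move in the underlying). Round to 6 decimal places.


Answer: Gamma = 0.061738

Derivation:
d1 = 0.4350563762; d2 = 0.3250563762
phi(d1) = 0.3629190188; exp(-qT) = 1.0000000000; exp(-rT) = 0.9714164645
Gamma = exp(-qT) * phi(d1) / (S * sigma * sqrt(T)) = 1.0000000000 * 0.3629190188 / (53.4400 * 0.1100 * 1.0000000000) = 0.061738


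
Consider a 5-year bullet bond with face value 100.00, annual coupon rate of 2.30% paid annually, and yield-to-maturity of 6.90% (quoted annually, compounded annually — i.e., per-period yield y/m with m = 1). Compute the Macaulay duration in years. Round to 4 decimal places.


Coupon per period c = face * coupon_rate / m = 2.300000
Periods per year m = 1; per-period yield y/m = 0.069000
Number of cashflows N = 5
Cashflows (t years, CF_t, discount factor 1/(1+y/m)^(m*t), PV):
  t = 1.0000: CF_t = 2.300000, DF = 0.935454, PV = 2.151543
  t = 2.0000: CF_t = 2.300000, DF = 0.875074, PV = 2.012669
  t = 3.0000: CF_t = 2.300000, DF = 0.818591, PV = 1.882759
  t = 4.0000: CF_t = 2.300000, DF = 0.765754, PV = 1.761234
  t = 5.0000: CF_t = 102.300000, DF = 0.716327, PV = 73.280278
Price P = sum_t PV_t = 81.088483
Macaulay numerator sum_t t * PV_t:
  t * PV_t at t = 1.0000: 2.151543
  t * PV_t at t = 2.0000: 4.025339
  t * PV_t at t = 3.0000: 5.648277
  t * PV_t at t = 4.0000: 7.044935
  t * PV_t at t = 5.0000: 366.401390
Macaulay duration D = (sum_t t * PV_t) / P = 385.271484 / 81.088483 = 4.751248

Answer: Macaulay duration = 4.7512 years


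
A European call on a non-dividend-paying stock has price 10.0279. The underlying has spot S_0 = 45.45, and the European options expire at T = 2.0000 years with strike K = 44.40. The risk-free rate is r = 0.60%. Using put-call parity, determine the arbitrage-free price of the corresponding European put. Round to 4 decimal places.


Put-call parity: C - P = S_0 * exp(-qT) - K * exp(-rT).
S_0 * exp(-qT) = 45.4500 * 1.00000000 = 45.45000000
K * exp(-rT) = 44.4000 * 0.98807171 = 43.87038405
P = C - S*exp(-qT) + K*exp(-rT)
P = 10.0279 - 45.45000000 + 43.87038405 = 8.4483

Answer: Put price = 8.4483


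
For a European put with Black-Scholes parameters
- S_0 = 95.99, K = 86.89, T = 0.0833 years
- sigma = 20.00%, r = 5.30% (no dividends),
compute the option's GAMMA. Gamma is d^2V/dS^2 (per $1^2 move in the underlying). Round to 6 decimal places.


Answer: Gamma = 0.013473

Derivation:
d1 = 1.8308315922; d2 = 1.7731081135
phi(d1) = 0.0746525428; exp(-qT) = 1.0000000000; exp(-rT) = 0.9955948313
Gamma = exp(-qT) * phi(d1) / (S * sigma * sqrt(T)) = 1.0000000000 * 0.0746525428 / (95.9900 * 0.2000 * 0.2886173938) = 0.013473


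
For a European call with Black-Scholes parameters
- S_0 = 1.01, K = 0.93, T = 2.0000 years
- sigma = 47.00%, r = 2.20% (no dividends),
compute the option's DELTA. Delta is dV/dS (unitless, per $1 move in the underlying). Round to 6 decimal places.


d1 = 0.5226888548; d2 = -0.1419915195
phi(d1) = 0.3480043314; exp(-qT) = 1.0000000000; exp(-rT) = 0.9569539575
N(d1) = 0.6994046023
Delta = exp(-qT) * N(d1) = 1.0000000000 * 0.6994046023 = 0.699405

Answer: Delta = 0.699405


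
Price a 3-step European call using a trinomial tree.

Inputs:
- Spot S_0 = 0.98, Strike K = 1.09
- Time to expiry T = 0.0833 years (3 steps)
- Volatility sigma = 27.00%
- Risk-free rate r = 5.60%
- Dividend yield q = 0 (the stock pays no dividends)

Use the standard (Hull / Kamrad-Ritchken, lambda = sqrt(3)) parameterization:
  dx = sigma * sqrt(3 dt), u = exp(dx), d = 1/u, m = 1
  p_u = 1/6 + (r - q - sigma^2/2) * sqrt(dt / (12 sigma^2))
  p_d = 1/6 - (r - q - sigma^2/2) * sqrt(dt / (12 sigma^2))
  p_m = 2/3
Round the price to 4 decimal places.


Answer: Price = V(0,0) = 0.0039

Derivation:
dt = T/N = 0.027767; dx = sigma*sqrt(3*dt) = 0.077927
u = exp(dx) = 1.081043; d = 1/u = 0.925032
p_u = 0.170150, p_m = 0.666667, p_d = 0.163184
Discount per step: exp(-r*dt) = 0.998446
Stock lattice S(k, j) with j the centered position index:
  k=0: S(0,+0) = 0.9800
  k=1: S(1,-1) = 0.9065; S(1,+0) = 0.9800; S(1,+1) = 1.0594
  k=2: S(2,-2) = 0.8386; S(2,-1) = 0.9065; S(2,+0) = 0.9800; S(2,+1) = 1.0594; S(2,+2) = 1.1453
  k=3: S(3,-3) = 0.7757; S(3,-2) = 0.8386; S(3,-1) = 0.9065; S(3,+0) = 0.9800; S(3,+1) = 1.0594; S(3,+2) = 1.1453; S(3,+3) = 1.2381
Terminal payoffs V(N, j) = max(S_T - K, 0):
  V(3,-3) = 0.000000; V(3,-2) = 0.000000; V(3,-1) = 0.000000; V(3,+0) = 0.000000; V(3,+1) = 0.000000; V(3,+2) = 0.055282; V(3,+3) = 0.148099
Backward induction: V(k, j) = exp(-r*dt) * [p_u * V(k+1, j+1) + p_m * V(k+1, j) + p_d * V(k+1, j-1)]
  V(2,-2) = exp(-r*dt) * [p_u*0.000000 + p_m*0.000000 + p_d*0.000000] = 0.000000
  V(2,-1) = exp(-r*dt) * [p_u*0.000000 + p_m*0.000000 + p_d*0.000000] = 0.000000
  V(2,+0) = exp(-r*dt) * [p_u*0.000000 + p_m*0.000000 + p_d*0.000000] = 0.000000
  V(2,+1) = exp(-r*dt) * [p_u*0.055282 + p_m*0.000000 + p_d*0.000000] = 0.009392
  V(2,+2) = exp(-r*dt) * [p_u*0.148099 + p_m*0.055282 + p_d*0.000000] = 0.061957
  V(1,-1) = exp(-r*dt) * [p_u*0.000000 + p_m*0.000000 + p_d*0.000000] = 0.000000
  V(1,+0) = exp(-r*dt) * [p_u*0.009392 + p_m*0.000000 + p_d*0.000000] = 0.001595
  V(1,+1) = exp(-r*dt) * [p_u*0.061957 + p_m*0.009392 + p_d*0.000000] = 0.016777
  V(0,+0) = exp(-r*dt) * [p_u*0.016777 + p_m*0.001595 + p_d*0.000000] = 0.003912


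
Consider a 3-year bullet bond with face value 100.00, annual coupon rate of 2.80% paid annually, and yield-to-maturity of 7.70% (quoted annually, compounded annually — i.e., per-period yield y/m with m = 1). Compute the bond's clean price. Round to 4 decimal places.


Coupon per period c = face * coupon_rate / m = 2.800000
Periods per year m = 1; per-period yield y/m = 0.077000
Number of cashflows N = 3
Cashflows (t years, CF_t, discount factor 1/(1+y/m)^(m*t), PV):
  t = 1.0000: CF_t = 2.800000, DF = 0.928505, PV = 2.599814
  t = 2.0000: CF_t = 2.800000, DF = 0.862122, PV = 2.413941
  t = 3.0000: CF_t = 102.800000, DF = 0.800484, PV = 82.289800
Price P = sum_t PV_t = 87.303555

Answer: Price = 87.3036


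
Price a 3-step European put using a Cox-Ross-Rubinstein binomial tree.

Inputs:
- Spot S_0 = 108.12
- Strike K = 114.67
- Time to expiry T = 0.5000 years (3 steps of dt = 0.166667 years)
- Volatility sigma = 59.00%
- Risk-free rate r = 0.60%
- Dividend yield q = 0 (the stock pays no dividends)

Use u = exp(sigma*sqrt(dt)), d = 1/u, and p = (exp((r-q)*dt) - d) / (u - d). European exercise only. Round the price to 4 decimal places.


Answer: Price = V(0,0) = 22.9838

Derivation:
dt = T/N = 0.166667
u = exp(sigma*sqrt(dt)) = 1.272351; d = 1/u = 0.785947
p = (exp((r-q)*dt) - d) / (u - d) = 0.442130
Discount per step: exp(-r*dt) = 0.999000
Stock lattice S(k, i) with i counting down-moves:
  k=0: S(0,0) = 108.1200
  k=1: S(1,0) = 137.5666; S(1,1) = 84.9765
  k=2: S(2,0) = 175.0330; S(2,1) = 108.1200; S(2,2) = 66.7870
  k=3: S(3,0) = 222.7035; S(3,1) = 137.5666; S(3,2) = 84.9765; S(3,3) = 52.4910
Terminal payoffs V(N, i) = max(K - S_T, 0):
  V(3,0) = 0.000000; V(3,1) = 0.000000; V(3,2) = 29.693459; V(3,3) = 62.178973
Backward induction: V(k, i) = exp(-r*dt) * [p * V(k+1, i) + (1-p) * V(k+1, i+1)].
  V(2,0) = exp(-r*dt) * [p*0.000000 + (1-p)*0.000000] = 0.000000
  V(2,1) = exp(-r*dt) * [p*0.000000 + (1-p)*29.693459] = 16.548540
  V(2,2) = exp(-r*dt) * [p*29.693459 + (1-p)*62.178973] = 47.768368
  V(1,0) = exp(-r*dt) * [p*0.000000 + (1-p)*16.548540] = 9.222711
  V(1,1) = exp(-r*dt) * [p*16.548540 + (1-p)*47.768368] = 33.931205
  V(0,0) = exp(-r*dt) * [p*9.222711 + (1-p)*33.931205] = 22.983849


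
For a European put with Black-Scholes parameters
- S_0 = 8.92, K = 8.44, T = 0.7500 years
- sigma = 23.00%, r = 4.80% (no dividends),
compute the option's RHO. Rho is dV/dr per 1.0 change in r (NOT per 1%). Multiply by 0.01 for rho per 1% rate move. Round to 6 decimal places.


d1 = 0.5580272994; d2 = 0.3588414566
phi(d1) = 0.3414220900; exp(-qT) = 1.0000000000; exp(-rT) = 0.9646402935
N(-d2) = 0.3598568487
Rho = -K*T*exp(-rT)*N(-d2) = -8.4400 * 0.7500 * 0.9646402935 * 0.3598568487 = -2.197348

Answer: Rho = -2.197348


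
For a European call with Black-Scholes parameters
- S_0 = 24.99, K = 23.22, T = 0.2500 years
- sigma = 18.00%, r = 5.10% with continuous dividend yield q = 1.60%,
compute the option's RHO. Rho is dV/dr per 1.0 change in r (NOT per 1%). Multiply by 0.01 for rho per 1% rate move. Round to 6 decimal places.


Answer: Rho = 4.627749

Derivation:
d1 = 0.9584640953; d2 = 0.8684640953
phi(d1) = 0.2520153592; exp(-qT) = 0.9960079893; exp(-rT) = 0.9873309369
N(d2) = 0.8074298401
Rho = K*T*exp(-rT)*N(d2) = 23.2200 * 0.2500 * 0.9873309369 * 0.8074298401 = 4.627749


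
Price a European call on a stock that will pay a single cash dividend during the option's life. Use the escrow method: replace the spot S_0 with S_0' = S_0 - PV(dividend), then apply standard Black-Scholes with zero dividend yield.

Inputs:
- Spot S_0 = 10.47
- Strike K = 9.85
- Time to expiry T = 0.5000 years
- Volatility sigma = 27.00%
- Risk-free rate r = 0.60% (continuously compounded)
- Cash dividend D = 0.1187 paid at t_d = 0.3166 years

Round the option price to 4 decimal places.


Answer: Price = 1.0615

Derivation:
PV(D) = D * exp(-r * t_d) = 0.1187 * 0.99810220 = 0.11847473
S_0' = S_0 - PV(D) = 10.4700 - 0.11847473 = 10.35152527
d1 = (ln(S_0'/K) + (r + sigma^2/2)*T) / (sigma*sqrt(T)) = 0.37129613
d2 = d1 - sigma*sqrt(T) = 0.18037730
exp(-rT) = 0.99700450
N(d1) = 0.64479151; N(d2) = 0.57157181
C = S_0' * N(d1) - K * exp(-rT) * N(d2) = 10.35152527 * 0.64479151 - 9.8500 * 0.99700450 * 0.57157181 = 1.0615


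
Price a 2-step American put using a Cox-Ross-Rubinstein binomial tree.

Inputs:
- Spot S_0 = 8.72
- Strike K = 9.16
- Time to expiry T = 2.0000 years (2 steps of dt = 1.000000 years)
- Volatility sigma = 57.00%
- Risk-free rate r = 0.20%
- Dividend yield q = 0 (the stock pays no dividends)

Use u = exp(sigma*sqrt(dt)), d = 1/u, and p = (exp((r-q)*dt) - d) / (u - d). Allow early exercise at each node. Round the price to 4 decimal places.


Answer: Price = V(0,0) = 2.7900

Derivation:
dt = T/N = 1.000000
u = exp(sigma*sqrt(dt)) = 1.768267; d = 1/u = 0.565525
p = (exp((r-q)*dt) - d) / (u - d) = 0.362901
Discount per step: exp(-r*dt) = 0.998002
Stock lattice S(k, i) with i counting down-moves:
  k=0: S(0,0) = 8.7200
  k=1: S(1,0) = 15.4193; S(1,1) = 4.9314
  k=2: S(2,0) = 27.2654; S(2,1) = 8.7200; S(2,2) = 2.7888
Terminal payoffs V(N, i) = max(K - S_T, 0):
  V(2,0) = 0.000000; V(2,1) = 0.440000; V(2,2) = 6.371178
Backward induction: V(k, i) = exp(-r*dt) * [p * V(k+1, i) + (1-p) * V(k+1, i+1)]; then take max(V_cont, immediate exercise) for American.
  V(1,0) = exp(-r*dt) * [p*0.000000 + (1-p)*0.440000] = 0.279763; exercise = 0.000000; V(1,0) = max -> 0.279763
  V(1,1) = exp(-r*dt) * [p*0.440000 + (1-p)*6.371178] = 4.210316; exercise = 4.228618; V(1,1) = max -> 4.228618
  V(0,0) = exp(-r*dt) * [p*0.279763 + (1-p)*4.228618] = 2.789988; exercise = 0.440000; V(0,0) = max -> 2.789988


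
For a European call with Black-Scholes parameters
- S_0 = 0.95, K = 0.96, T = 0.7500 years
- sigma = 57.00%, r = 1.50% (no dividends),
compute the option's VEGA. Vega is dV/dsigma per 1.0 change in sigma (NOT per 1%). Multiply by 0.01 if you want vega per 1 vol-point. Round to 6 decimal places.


Answer: Vega = 0.318248

Derivation:
d1 = 0.2483947233; d2 = -0.2452397568
phi(d1) = 0.3868228269; exp(-qT) = 1.0000000000; exp(-rT) = 0.9888130446
Vega = S * exp(-qT) * phi(d1) * sqrt(T) = 0.9500 * 1.0000000000 * 0.3868228269 * 0.8660254038 = 0.318248


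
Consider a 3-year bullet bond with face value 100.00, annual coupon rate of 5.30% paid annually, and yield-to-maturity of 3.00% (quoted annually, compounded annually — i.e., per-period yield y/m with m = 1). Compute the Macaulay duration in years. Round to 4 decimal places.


Coupon per period c = face * coupon_rate / m = 5.300000
Periods per year m = 1; per-period yield y/m = 0.030000
Number of cashflows N = 3
Cashflows (t years, CF_t, discount factor 1/(1+y/m)^(m*t), PV):
  t = 1.0000: CF_t = 5.300000, DF = 0.970874, PV = 5.145631
  t = 2.0000: CF_t = 5.300000, DF = 0.942596, PV = 4.995758
  t = 3.0000: CF_t = 105.300000, DF = 0.915142, PV = 96.364417
Price P = sum_t PV_t = 106.505806
Macaulay numerator sum_t t * PV_t:
  t * PV_t at t = 1.0000: 5.145631
  t * PV_t at t = 2.0000: 9.991517
  t * PV_t at t = 3.0000: 289.093250
Macaulay duration D = (sum_t t * PV_t) / P = 304.230398 / 106.505806 = 2.856468

Answer: Macaulay duration = 2.8565 years


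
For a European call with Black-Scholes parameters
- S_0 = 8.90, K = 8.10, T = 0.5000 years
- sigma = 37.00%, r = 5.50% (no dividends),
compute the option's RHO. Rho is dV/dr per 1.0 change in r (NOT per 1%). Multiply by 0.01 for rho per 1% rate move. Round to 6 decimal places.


Answer: Rho = 2.485925

Derivation:
d1 = 0.5959274840; d2 = 0.3342979750
phi(d1) = 0.3340370659; exp(-qT) = 1.0000000000; exp(-rT) = 0.9728746826
N(d2) = 0.6309226408
Rho = K*T*exp(-rT)*N(d2) = 8.1000 * 0.5000 * 0.9728746826 * 0.6309226408 = 2.485925


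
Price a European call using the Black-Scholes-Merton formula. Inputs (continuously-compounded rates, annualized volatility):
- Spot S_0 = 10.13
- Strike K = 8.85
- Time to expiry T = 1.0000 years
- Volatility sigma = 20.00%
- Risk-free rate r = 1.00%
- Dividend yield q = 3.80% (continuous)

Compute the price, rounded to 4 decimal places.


Answer: Price = 1.3353

Derivation:
d1 = (ln(S/K) + (r - q + 0.5*sigma^2) * T) / (sigma * sqrt(T)) = 0.63541930
d2 = d1 - sigma * sqrt(T) = 0.43541930
exp(-rT) = 0.99004983; exp(-qT) = 0.96271294
C = S_0 * exp(-qT) * N(d1) - K * exp(-rT) * N(d2)
N(d1) = 0.73742251; N(d2) = 0.66837095
C = 10.1300 * 0.96271294 * 0.73742251 - 8.8500 * 0.99004983 * 0.66837095 = 1.3353


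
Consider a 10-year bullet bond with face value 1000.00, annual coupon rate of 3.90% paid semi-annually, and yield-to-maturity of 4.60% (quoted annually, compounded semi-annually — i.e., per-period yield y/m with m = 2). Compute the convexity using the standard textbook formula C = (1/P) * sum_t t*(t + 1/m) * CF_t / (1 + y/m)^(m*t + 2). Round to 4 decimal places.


Coupon per period c = face * coupon_rate / m = 19.500000
Periods per year m = 2; per-period yield y/m = 0.023000
Number of cashflows N = 20
Cashflows (t years, CF_t, discount factor 1/(1+y/m)^(m*t), PV):
  t = 0.5000: CF_t = 19.500000, DF = 0.977517, PV = 19.061584
  t = 1.0000: CF_t = 19.500000, DF = 0.955540, PV = 18.633024
  t = 1.5000: CF_t = 19.500000, DF = 0.934056, PV = 18.214100
  t = 2.0000: CF_t = 19.500000, DF = 0.913056, PV = 17.804594
  t = 2.5000: CF_t = 19.500000, DF = 0.892528, PV = 17.404295
  t = 3.0000: CF_t = 19.500000, DF = 0.872461, PV = 17.012996
  t = 3.5000: CF_t = 19.500000, DF = 0.852846, PV = 16.630495
  t = 4.0000: CF_t = 19.500000, DF = 0.833671, PV = 16.256593
  t = 4.5000: CF_t = 19.500000, DF = 0.814928, PV = 15.891098
  t = 5.0000: CF_t = 19.500000, DF = 0.796606, PV = 15.533820
  t = 5.5000: CF_t = 19.500000, DF = 0.778696, PV = 15.184575
  t = 6.0000: CF_t = 19.500000, DF = 0.761189, PV = 14.843182
  t = 6.5000: CF_t = 19.500000, DF = 0.744075, PV = 14.509464
  t = 7.0000: CF_t = 19.500000, DF = 0.727346, PV = 14.183249
  t = 7.5000: CF_t = 19.500000, DF = 0.710993, PV = 13.864369
  t = 8.0000: CF_t = 19.500000, DF = 0.695008, PV = 13.552658
  t = 8.5000: CF_t = 19.500000, DF = 0.679382, PV = 13.247955
  t = 9.0000: CF_t = 19.500000, DF = 0.664108, PV = 12.950102
  t = 9.5000: CF_t = 19.500000, DF = 0.649177, PV = 12.658947
  t = 10.0000: CF_t = 1019.500000, DF = 0.634581, PV = 646.955718
Price P = sum_t PV_t = 944.392819
Convexity numerator sum_t t*(t + 1/m) * CF_t / (1+y/m)^(m*t + 2):
  t = 0.5000: term = 9.107050
  t = 1.0000: term = 26.706891
  t = 1.5000: term = 52.212886
  t = 2.0000: term = 85.064982
  t = 2.5000: term = 124.728712
  t = 3.0000: term = 170.694230
  t = 3.5000: term = 222.475373
  t = 4.0000: term = 279.608764
  t = 4.5000: term = 341.652937
  t = 5.0000: term = 408.187500
  t = 5.5000: term = 478.812316
  t = 6.0000: term = 553.146726
  t = 6.5000: term = 630.828785
  t = 7.0000: term = 711.514533
  t = 7.5000: term = 794.877289
  t = 8.0000: term = 880.606967
  t = 8.5000: term = 968.409422
  t = 9.0000: term = 1058.005808
  t = 9.5000: term = 1149.131974
  t = 10.0000: term = 64910.146230
Convexity = (1/P) * sum = 73855.919375 / 944.392819 = 78.204660

Answer: Convexity = 78.2047


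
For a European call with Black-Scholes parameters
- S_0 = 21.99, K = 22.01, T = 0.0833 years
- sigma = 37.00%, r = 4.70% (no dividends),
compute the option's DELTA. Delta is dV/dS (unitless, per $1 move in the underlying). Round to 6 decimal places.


d1 = 0.0815434178; d2 = -0.0252450179
phi(d1) = 0.3976181336; exp(-qT) = 1.0000000000; exp(-rT) = 0.9960925540
N(d1) = 0.5324951013
Delta = exp(-qT) * N(d1) = 1.0000000000 * 0.5324951013 = 0.532495

Answer: Delta = 0.532495


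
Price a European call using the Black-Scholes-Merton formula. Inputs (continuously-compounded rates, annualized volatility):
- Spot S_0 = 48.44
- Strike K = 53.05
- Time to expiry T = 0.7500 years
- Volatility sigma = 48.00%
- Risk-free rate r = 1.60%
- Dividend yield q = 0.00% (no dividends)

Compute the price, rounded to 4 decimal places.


d1 = (ln(S/K) + (r - q + 0.5*sigma^2) * T) / (sigma * sqrt(T)) = 0.01802067
d2 = d1 - sigma * sqrt(T) = -0.39767152
exp(-rT) = 0.98807171; exp(-qT) = 1.00000000
C = S_0 * exp(-qT) * N(d1) - K * exp(-rT) * N(d2)
N(d1) = 0.50718882; N(d2) = 0.34543617
C = 48.4400 * 1.00000000 * 0.50718882 - 53.0500 * 0.98807171 * 0.34543617 = 6.4614

Answer: Price = 6.4614


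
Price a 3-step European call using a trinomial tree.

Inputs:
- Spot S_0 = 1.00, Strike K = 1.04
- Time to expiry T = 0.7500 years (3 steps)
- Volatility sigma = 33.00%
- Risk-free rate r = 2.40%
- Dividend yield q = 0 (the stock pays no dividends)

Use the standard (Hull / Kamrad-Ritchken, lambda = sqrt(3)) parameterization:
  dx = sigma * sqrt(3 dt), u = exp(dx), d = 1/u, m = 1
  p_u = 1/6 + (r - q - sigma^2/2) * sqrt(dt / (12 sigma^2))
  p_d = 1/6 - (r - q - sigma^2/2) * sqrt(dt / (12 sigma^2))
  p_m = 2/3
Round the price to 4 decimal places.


dt = T/N = 0.250000; dx = sigma*sqrt(3*dt) = 0.285788
u = exp(dx) = 1.330811; d = 1/u = 0.751422
p_u = 0.153348, p_m = 0.666667, p_d = 0.179985
Discount per step: exp(-r*dt) = 0.994018
Stock lattice S(k, j) with j the centered position index:
  k=0: S(0,+0) = 1.0000
  k=1: S(1,-1) = 0.7514; S(1,+0) = 1.0000; S(1,+1) = 1.3308
  k=2: S(2,-2) = 0.5646; S(2,-1) = 0.7514; S(2,+0) = 1.0000; S(2,+1) = 1.3308; S(2,+2) = 1.7711
  k=3: S(3,-3) = 0.4243; S(3,-2) = 0.5646; S(3,-1) = 0.7514; S(3,+0) = 1.0000; S(3,+1) = 1.3308; S(3,+2) = 1.7711; S(3,+3) = 2.3569
Terminal payoffs V(N, j) = max(S_T - K, 0):
  V(3,-3) = 0.000000; V(3,-2) = 0.000000; V(3,-1) = 0.000000; V(3,+0) = 0.000000; V(3,+1) = 0.290811; V(3,+2) = 0.731057; V(3,+3) = 1.316942
Backward induction: V(k, j) = exp(-r*dt) * [p_u * V(k+1, j+1) + p_m * V(k+1, j) + p_d * V(k+1, j-1)]
  V(2,-2) = exp(-r*dt) * [p_u*0.000000 + p_m*0.000000 + p_d*0.000000] = 0.000000
  V(2,-1) = exp(-r*dt) * [p_u*0.000000 + p_m*0.000000 + p_d*0.000000] = 0.000000
  V(2,+0) = exp(-r*dt) * [p_u*0.290811 + p_m*0.000000 + p_d*0.000000] = 0.044329
  V(2,+1) = exp(-r*dt) * [p_u*0.731057 + p_m*0.290811 + p_d*0.000000] = 0.304150
  V(2,+2) = exp(-r*dt) * [p_u*1.316942 + p_m*0.731057 + p_d*0.290811] = 0.737227
  V(1,-1) = exp(-r*dt) * [p_u*0.044329 + p_m*0.000000 + p_d*0.000000] = 0.006757
  V(1,+0) = exp(-r*dt) * [p_u*0.304150 + p_m*0.044329 + p_d*0.000000] = 0.075737
  V(1,+1) = exp(-r*dt) * [p_u*0.737227 + p_m*0.304150 + p_d*0.044329] = 0.321861
  V(0,+0) = exp(-r*dt) * [p_u*0.321861 + p_m*0.075737 + p_d*0.006757] = 0.100460

Answer: Price = V(0,0) = 0.1005


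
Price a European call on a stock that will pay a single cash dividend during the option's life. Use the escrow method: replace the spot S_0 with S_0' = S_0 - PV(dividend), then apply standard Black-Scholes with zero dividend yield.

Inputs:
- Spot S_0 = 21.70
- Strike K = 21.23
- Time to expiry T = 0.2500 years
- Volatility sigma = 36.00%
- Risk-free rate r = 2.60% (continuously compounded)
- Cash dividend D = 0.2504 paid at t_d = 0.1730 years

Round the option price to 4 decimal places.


PV(D) = D * exp(-r * t_d) = 0.2504 * 0.99551210 = 0.24927623
S_0' = S_0 - PV(D) = 21.7000 - 0.24927623 = 21.45072377
d1 = (ln(S_0'/K) + (r + sigma^2/2)*T) / (sigma*sqrt(T)) = 0.18357284
d2 = d1 - sigma*sqrt(T) = 0.00357284
exp(-rT) = 0.99352108
N(d1) = 0.57282571; N(d2) = 0.50142535
C = S_0' * N(d1) - K * exp(-rT) * N(d2) = 21.45072377 * 0.57282571 - 21.2300 * 0.99352108 * 0.50142535 = 1.7112

Answer: Price = 1.7112


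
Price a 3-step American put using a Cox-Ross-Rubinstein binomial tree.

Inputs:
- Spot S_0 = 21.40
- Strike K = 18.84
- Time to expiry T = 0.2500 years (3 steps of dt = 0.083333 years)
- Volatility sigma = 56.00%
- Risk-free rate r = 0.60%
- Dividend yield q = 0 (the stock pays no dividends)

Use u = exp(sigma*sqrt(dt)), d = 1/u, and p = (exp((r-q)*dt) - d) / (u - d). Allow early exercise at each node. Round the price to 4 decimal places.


Answer: Price = V(0,0) = 1.1416

Derivation:
dt = T/N = 0.083333
u = exp(sigma*sqrt(dt)) = 1.175458; d = 1/u = 0.850732
p = (exp((r-q)*dt) - d) / (u - d) = 0.461213
Discount per step: exp(-r*dt) = 0.999500
Stock lattice S(k, i) with i counting down-moves:
  k=0: S(0,0) = 21.4000
  k=1: S(1,0) = 25.1548; S(1,1) = 18.2057
  k=2: S(2,0) = 29.5684; S(2,1) = 21.4000; S(2,2) = 15.4881
  k=3: S(3,0) = 34.7564; S(3,1) = 25.1548; S(3,2) = 18.2057; S(3,3) = 13.1763
Terminal payoffs V(N, i) = max(K - S_T, 0):
  V(3,0) = 0.000000; V(3,1) = 0.000000; V(3,2) = 0.634334; V(3,3) = 5.663740
Backward induction: V(k, i) = exp(-r*dt) * [p * V(k+1, i) + (1-p) * V(k+1, i+1)]; then take max(V_cont, immediate exercise) for American.
  V(2,0) = exp(-r*dt) * [p*0.000000 + (1-p)*0.000000] = 0.000000; exercise = 0.000000; V(2,0) = max -> 0.000000
  V(2,1) = exp(-r*dt) * [p*0.000000 + (1-p)*0.634334] = 0.341600; exercise = 0.000000; V(2,1) = max -> 0.341600
  V(2,2) = exp(-r*dt) * [p*0.634334 + (1-p)*5.663740] = 3.342439; exercise = 3.351857; V(2,2) = max -> 3.351857
  V(1,0) = exp(-r*dt) * [p*0.000000 + (1-p)*0.341600] = 0.183957; exercise = 0.000000; V(1,0) = max -> 0.183957
  V(1,1) = exp(-r*dt) * [p*0.341600 + (1-p)*3.351857] = 1.962505; exercise = 0.634334; V(1,1) = max -> 1.962505
  V(0,0) = exp(-r*dt) * [p*0.183957 + (1-p)*1.962505] = 1.141644; exercise = 0.000000; V(0,0) = max -> 1.141644


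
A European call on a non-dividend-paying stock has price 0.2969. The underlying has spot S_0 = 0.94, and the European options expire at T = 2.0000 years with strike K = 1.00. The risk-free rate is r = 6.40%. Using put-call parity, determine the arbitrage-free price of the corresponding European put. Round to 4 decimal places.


Put-call parity: C - P = S_0 * exp(-qT) - K * exp(-rT).
S_0 * exp(-qT) = 0.9400 * 1.00000000 = 0.94000000
K * exp(-rT) = 1.0000 * 0.87985338 = 0.87985338
P = C - S*exp(-qT) + K*exp(-rT)
P = 0.2969 - 0.94000000 + 0.87985338 = 0.2368

Answer: Put price = 0.2368


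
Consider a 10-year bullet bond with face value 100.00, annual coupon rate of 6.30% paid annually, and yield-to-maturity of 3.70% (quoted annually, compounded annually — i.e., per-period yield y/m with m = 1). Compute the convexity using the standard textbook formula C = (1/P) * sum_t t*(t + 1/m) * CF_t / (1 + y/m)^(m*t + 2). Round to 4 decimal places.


Coupon per period c = face * coupon_rate / m = 6.300000
Periods per year m = 1; per-period yield y/m = 0.037000
Number of cashflows N = 10
Cashflows (t years, CF_t, discount factor 1/(1+y/m)^(m*t), PV):
  t = 1.0000: CF_t = 6.300000, DF = 0.964320, PV = 6.075217
  t = 2.0000: CF_t = 6.300000, DF = 0.929913, PV = 5.858454
  t = 3.0000: CF_t = 6.300000, DF = 0.896734, PV = 5.649425
  t = 4.0000: CF_t = 6.300000, DF = 0.864739, PV = 5.447855
  t = 5.0000: CF_t = 6.300000, DF = 0.833885, PV = 5.253476
  t = 6.0000: CF_t = 6.300000, DF = 0.804132, PV = 5.066033
  t = 7.0000: CF_t = 6.300000, DF = 0.775441, PV = 4.885278
  t = 8.0000: CF_t = 6.300000, DF = 0.747773, PV = 4.710972
  t = 9.0000: CF_t = 6.300000, DF = 0.721093, PV = 4.542885
  t = 10.0000: CF_t = 106.300000, DF = 0.695364, PV = 73.917233
Price P = sum_t PV_t = 121.406828
Convexity numerator sum_t t*(t + 1/m) * CF_t / (1+y/m)^(m*t + 2):
  t = 1.0000: term = 11.298851
  t = 2.0000: term = 32.687129
  t = 3.0000: term = 63.041714
  t = 4.0000: term = 101.320659
  t = 5.0000: term = 146.558331
  t = 6.0000: term = 197.860813
  t = 7.0000: term = 254.401559
  t = 8.0000: term = 315.417280
  t = 9.0000: term = 380.204050
  t = 10.0000: term = 7561.028464
Convexity = (1/P) * sum = 9063.818850 / 121.406828 = 74.656582

Answer: Convexity = 74.6566


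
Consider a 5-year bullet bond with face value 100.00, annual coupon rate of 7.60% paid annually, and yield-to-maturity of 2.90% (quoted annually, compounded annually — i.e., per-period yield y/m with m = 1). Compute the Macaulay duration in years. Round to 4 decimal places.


Coupon per period c = face * coupon_rate / m = 7.600000
Periods per year m = 1; per-period yield y/m = 0.029000
Number of cashflows N = 5
Cashflows (t years, CF_t, discount factor 1/(1+y/m)^(m*t), PV):
  t = 1.0000: CF_t = 7.600000, DF = 0.971817, PV = 7.385811
  t = 2.0000: CF_t = 7.600000, DF = 0.944429, PV = 7.177659
  t = 3.0000: CF_t = 7.600000, DF = 0.917812, PV = 6.975374
  t = 4.0000: CF_t = 7.600000, DF = 0.891946, PV = 6.778789
  t = 5.0000: CF_t = 107.600000, DF = 0.866808, PV = 93.268587
Price P = sum_t PV_t = 121.586220
Macaulay numerator sum_t t * PV_t:
  t * PV_t at t = 1.0000: 7.385811
  t * PV_t at t = 2.0000: 14.355319
  t * PV_t at t = 3.0000: 20.926121
  t * PV_t at t = 4.0000: 27.115155
  t * PV_t at t = 5.0000: 466.342935
Macaulay duration D = (sum_t t * PV_t) / P = 536.125340 / 121.586220 = 4.409425

Answer: Macaulay duration = 4.4094 years
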